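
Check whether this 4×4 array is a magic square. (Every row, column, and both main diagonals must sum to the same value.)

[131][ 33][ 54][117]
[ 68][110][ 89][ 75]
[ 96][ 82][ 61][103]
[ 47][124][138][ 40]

No — row 4 sums to 349 but row 1 sums to 335.

Row 1: 131 + 33 + 54 + 117 = 335.
Row 2: 68 + 110 + 89 + 75 = 342.
Row 3: 96 + 82 + 61 + 103 = 342.
Row 4: 47 + 124 + 138 + 40 = 349.
Column 1: 131 + 68 + 96 + 47 = 342.
Column 2: 33 + 110 + 82 + 124 = 349.
Column 3: 54 + 89 + 61 + 138 = 342.
Column 4: 117 + 75 + 103 + 40 = 335.
Main diagonal: 131 + 110 + 61 + 40 = 342.
Anti-diagonal: 117 + 89 + 82 + 47 = 335.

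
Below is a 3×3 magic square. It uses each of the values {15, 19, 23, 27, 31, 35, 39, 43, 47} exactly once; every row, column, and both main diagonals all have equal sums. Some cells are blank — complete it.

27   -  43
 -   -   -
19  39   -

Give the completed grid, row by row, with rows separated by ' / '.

The 9 entries sum to 279, so each line sums to 279/3 = 93.
Row 1 needs 93; the known cells sum to 70, so (1,2) = 23.
Row 3 needs 93; the known cells sum to 58, so (3,3) = 35.
Column 1 needs 93; the known cells sum to 46, so (2,1) = 47.
From column 2, 93 − (23 + 39) gives (2,2) = 31.
From column 3, 93 − (43 + 35) gives (2,3) = 15.

27 23 43 / 47 31 15 / 19 39 35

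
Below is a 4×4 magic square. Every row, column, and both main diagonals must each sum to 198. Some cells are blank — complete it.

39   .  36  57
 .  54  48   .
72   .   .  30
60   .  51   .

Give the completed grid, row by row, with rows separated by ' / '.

39 66 36 57 / 27 54 48 69 / 72 33 63 30 / 60 45 51 42

The remaining cell in row 1 is (1,2) = 198 − 132 = 66.
The remaining cell in column 1 is (2,1) = 198 − 171 = 27.
Using column 3: 36 + 48 + 51 + ? → (3,3) = 198 − 135 = 63.
Main diagonal needs 198; the known cells sum to 156, so (4,4) = 42.
Anti-diagonal must total 198; the given cells sum to 165, so (3,2) = 33.
Row 2: 27 + 54 + 48 + ? = 198, so (2,4) = 69.
From row 4, 198 − (60 + 51 + 42) gives (4,2) = 45.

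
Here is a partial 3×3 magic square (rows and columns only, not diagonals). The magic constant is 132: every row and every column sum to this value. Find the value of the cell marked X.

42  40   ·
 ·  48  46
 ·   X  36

Row 1 must total 132; the given cells sum to 82, so (1,3) = 50.
Row 2 needs 132; the known cells sum to 94, so (2,1) = 38.
Column 1 needs 132; the known cells sum to 80, so (3,1) = 52.
The remaining cell in column 2 is (3,2) = 132 − 88 = 44.

44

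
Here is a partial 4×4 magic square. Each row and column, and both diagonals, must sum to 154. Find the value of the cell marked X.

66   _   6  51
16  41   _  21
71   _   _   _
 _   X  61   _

From row 1, 154 − (66 + 6 + 51) gives (1,2) = 31.
Row 2: 16 + 41 + 21 + ? = 154, so (2,3) = 76.
Using column 1: 66 + 16 + 71 + ? → (4,1) = 154 − 153 = 1.
Column 3 must total 154; the given cells sum to 143, so (3,3) = 11.
Main diagonal must total 154; the given cells sum to 118, so (4,4) = 36.
Anti-diagonal needs 154; the known cells sum to 128, so (3,2) = 26.
Row 3: 71 + 26 + 11 + ? = 154, so (3,4) = 46.
From row 4, 154 − (1 + 61 + 36) gives (4,2) = 56.

56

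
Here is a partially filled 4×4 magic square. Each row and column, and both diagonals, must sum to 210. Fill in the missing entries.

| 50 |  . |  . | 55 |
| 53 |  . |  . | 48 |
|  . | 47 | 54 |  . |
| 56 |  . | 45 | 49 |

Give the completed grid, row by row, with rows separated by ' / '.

Row 4: 56 + 45 + 49 + ? = 210, so (4,2) = 60.
Column 1 must total 210; the given cells sum to 159, so (3,1) = 51.
The remaining cell in column 4 is (3,4) = 210 − 152 = 58.
Main diagonal must total 210; the given cells sum to 153, so (2,2) = 57.
Anti-diagonal: 55 + 47 + 56 + ? = 210, so (2,3) = 52.
Column 2 must total 210; the given cells sum to 164, so (1,2) = 46.
The remaining cell in column 3 is (1,3) = 210 − 151 = 59.

50 46 59 55 / 53 57 52 48 / 51 47 54 58 / 56 60 45 49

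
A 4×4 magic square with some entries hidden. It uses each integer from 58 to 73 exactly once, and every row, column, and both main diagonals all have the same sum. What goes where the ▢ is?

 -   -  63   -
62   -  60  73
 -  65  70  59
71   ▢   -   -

58

The entries are 58 through 73, which sum to 1048, so each line sums to 1048/4 = 262.
Row 2 needs 262; the known cells sum to 195, so (2,2) = 67.
Row 3 must total 262; the given cells sum to 194, so (3,1) = 68.
Column 1 needs 262; the known cells sum to 201, so (1,1) = 61.
The remaining cell in column 3 is (4,3) = 262 − 193 = 69.
Main diagonal must total 262; the given cells sum to 198, so (4,4) = 64.
The remaining cell in anti-diagonal is (1,4) = 262 − 196 = 66.
The remaining cell in row 1 is (1,2) = 262 − 190 = 72.
Row 4 must total 262; the given cells sum to 204, so (4,2) = 58.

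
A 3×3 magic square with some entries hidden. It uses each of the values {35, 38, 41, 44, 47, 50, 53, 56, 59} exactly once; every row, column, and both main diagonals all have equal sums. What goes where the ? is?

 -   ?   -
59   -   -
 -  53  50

41

The 9 entries sum to 423, so each line sums to 423/3 = 141.
Row 3 must total 141; the given cells sum to 103, so (3,1) = 38.
Column 1 must total 141; the given cells sum to 97, so (1,1) = 44.
Main diagonal needs 141; the known cells sum to 94, so (2,2) = 47.
Anti-diagonal: 47 + 38 + ? = 141, so (1,3) = 56.
Row 1 must total 141; the given cells sum to 100, so (1,2) = 41.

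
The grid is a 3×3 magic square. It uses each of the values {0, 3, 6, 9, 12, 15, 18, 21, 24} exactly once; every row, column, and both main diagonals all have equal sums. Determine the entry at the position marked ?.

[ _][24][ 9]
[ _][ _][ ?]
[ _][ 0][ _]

6

The 9 entries sum to 108, so each line sums to 108/3 = 36.
Using row 1: 24 + 9 + ? → (1,1) = 36 − 33 = 3.
Using column 2: 24 + 0 + ? → (2,2) = 36 − 24 = 12.
Main diagonal needs 36; the known cells sum to 15, so (3,3) = 21.
The remaining cell in anti-diagonal is (3,1) = 36 − 21 = 15.
Using column 1: 3 + 15 + ? → (2,1) = 36 − 18 = 18.
Using column 3: 9 + 21 + ? → (2,3) = 36 − 30 = 6.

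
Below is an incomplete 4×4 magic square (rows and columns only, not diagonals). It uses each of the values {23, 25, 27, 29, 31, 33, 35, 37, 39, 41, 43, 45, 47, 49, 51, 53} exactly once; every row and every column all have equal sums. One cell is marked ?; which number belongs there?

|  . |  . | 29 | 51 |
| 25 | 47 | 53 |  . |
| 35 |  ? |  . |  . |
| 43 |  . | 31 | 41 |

45

The 16 entries sum to 608, so each line sums to 608/4 = 152.
Using row 2: 25 + 47 + 53 + ? → (2,4) = 152 − 125 = 27.
The remaining cell in row 4 is (4,2) = 152 − 115 = 37.
Column 1: 25 + 35 + 43 + ? = 152, so (1,1) = 49.
Column 3 needs 152; the known cells sum to 113, so (3,3) = 39.
Using column 4: 51 + 27 + 41 + ? → (3,4) = 152 − 119 = 33.
Row 1 needs 152; the known cells sum to 129, so (1,2) = 23.
The remaining cell in row 3 is (3,2) = 152 − 107 = 45.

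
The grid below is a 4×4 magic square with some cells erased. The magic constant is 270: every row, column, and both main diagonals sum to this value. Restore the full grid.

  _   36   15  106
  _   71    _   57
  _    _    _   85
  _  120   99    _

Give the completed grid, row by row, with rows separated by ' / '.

Row 1 needs 270; the known cells sum to 157, so (1,1) = 113.
Column 2 must total 270; the given cells sum to 227, so (3,2) = 43.
Column 4 needs 270; the known cells sum to 248, so (4,4) = 22.
From main diagonal, 270 − (113 + 71 + 22) gives (3,3) = 64.
Row 3 needs 270; the known cells sum to 192, so (3,1) = 78.
The remaining cell in row 4 is (4,1) = 270 − 241 = 29.
Using column 1: 113 + 78 + 29 + ? → (2,1) = 270 − 220 = 50.
Column 3: 15 + 64 + 99 + ? = 270, so (2,3) = 92.

113 36 15 106 / 50 71 92 57 / 78 43 64 85 / 29 120 99 22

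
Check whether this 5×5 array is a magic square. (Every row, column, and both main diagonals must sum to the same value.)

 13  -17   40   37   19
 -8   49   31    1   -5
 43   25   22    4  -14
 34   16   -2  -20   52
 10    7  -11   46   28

No — row 4 sums to 80 but main diagonal sums to 92.

Row 1: 13 + (-17) + 40 + 37 + 19 = 92.
Row 2: -8 + 49 + 31 + 1 + (-5) = 68.
Row 3: 43 + 25 + 22 + 4 + (-14) = 80.
Row 4: 34 + 16 + (-2) + (-20) + 52 = 80.
Row 5: 10 + 7 + (-11) + 46 + 28 = 80.
Column 1: 13 + (-8) + 43 + 34 + 10 = 92.
Column 2: -17 + 49 + 25 + 16 + 7 = 80.
Column 3: 40 + 31 + 22 + (-2) + (-11) = 80.
Column 4: 37 + 1 + 4 + (-20) + 46 = 68.
Column 5: 19 + (-5) + (-14) + 52 + 28 = 80.
Main diagonal: 13 + 49 + 22 + (-20) + 28 = 92.
Anti-diagonal: 19 + 1 + 22 + 16 + 10 = 68.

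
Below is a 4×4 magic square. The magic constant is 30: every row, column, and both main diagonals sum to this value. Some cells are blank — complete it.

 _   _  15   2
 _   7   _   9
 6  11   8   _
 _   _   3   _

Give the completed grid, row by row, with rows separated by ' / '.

1 12 15 2 / 10 7 4 9 / 6 11 8 5 / 13 0 3 14

From row 3, 30 − (6 + 11 + 8) gives (3,4) = 5.
From column 3, 30 − (15 + 8 + 3) gives (2,3) = 4.
Using column 4: 2 + 9 + 5 + ? → (4,4) = 30 − 16 = 14.
Main diagonal: 7 + 8 + 14 + ? = 30, so (1,1) = 1.
The remaining cell in anti-diagonal is (4,1) = 30 − 17 = 13.
Using row 1: 1 + 15 + 2 + ? → (1,2) = 30 − 18 = 12.
The remaining cell in row 2 is (2,1) = 30 − 20 = 10.
Row 4: 13 + 3 + 14 + ? = 30, so (4,2) = 0.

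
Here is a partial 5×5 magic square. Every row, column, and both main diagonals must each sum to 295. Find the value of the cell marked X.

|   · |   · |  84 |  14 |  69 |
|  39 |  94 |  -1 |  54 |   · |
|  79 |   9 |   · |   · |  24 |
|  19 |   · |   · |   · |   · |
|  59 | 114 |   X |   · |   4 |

44

The remaining cell in row 2 is (2,5) = 295 − 186 = 109.
Column 1: 39 + 79 + 19 + 59 + ? = 295, so (1,1) = 99.
The remaining cell in column 5 is (4,5) = 295 − 206 = 89.
From row 1, 295 − (99 + 84 + 14 + 69) gives (1,2) = 29.
From column 2, 295 − (29 + 94 + 9 + 114) gives (4,2) = 49.
Anti-diagonal must total 295; the given cells sum to 231, so (3,3) = 64.
The remaining cell in row 3 is (3,4) = 295 − 176 = 119.
Main diagonal must total 295; the given cells sum to 261, so (4,4) = 34.
The remaining cell in row 4 is (4,3) = 295 − 191 = 104.
Using column 3: 84 + (-1) + 64 + 104 + ? → (5,3) = 295 − 251 = 44.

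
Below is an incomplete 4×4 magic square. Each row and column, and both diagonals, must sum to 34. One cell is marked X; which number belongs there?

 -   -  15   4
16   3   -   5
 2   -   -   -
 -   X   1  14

12

Row 2 must total 34; the given cells sum to 24, so (2,3) = 10.
Column 3 needs 34; the known cells sum to 26, so (3,3) = 8.
Column 4 must total 34; the given cells sum to 23, so (3,4) = 11.
The remaining cell in main diagonal is (1,1) = 34 − 25 = 9.
Row 1: 9 + 15 + 4 + ? = 34, so (1,2) = 6.
Using row 3: 2 + 8 + 11 + ? → (3,2) = 34 − 21 = 13.
Column 1: 9 + 16 + 2 + ? = 34, so (4,1) = 7.
From column 2, 34 − (6 + 3 + 13) gives (4,2) = 12.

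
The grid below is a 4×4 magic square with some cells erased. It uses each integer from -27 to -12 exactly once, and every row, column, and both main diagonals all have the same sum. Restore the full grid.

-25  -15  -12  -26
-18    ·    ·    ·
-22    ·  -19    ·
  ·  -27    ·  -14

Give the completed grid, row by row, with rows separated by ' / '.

-25 -15 -12 -26 / -18 -20 -23 -17 / -22 -16 -19 -21 / -13 -27 -24 -14

The entries are -27 through -12, which sum to -312, so each line sums to -312/4 = -78.
Column 1: -25 + (-18) + (-22) + ? = -78, so (4,1) = -13.
Main diagonal needs -78; the known cells sum to -58, so (2,2) = -20.
Row 4 needs -78; the known cells sum to -54, so (4,3) = -24.
The remaining cell in column 2 is (3,2) = -78 − (-62) = -16.
Column 3: -12 + (-19) + (-24) + ? = -78, so (2,3) = -23.
From row 2, -78 − (-18 + (-20) + (-23)) gives (2,4) = -17.
From row 3, -78 − (-22 + (-16) + (-19)) gives (3,4) = -21.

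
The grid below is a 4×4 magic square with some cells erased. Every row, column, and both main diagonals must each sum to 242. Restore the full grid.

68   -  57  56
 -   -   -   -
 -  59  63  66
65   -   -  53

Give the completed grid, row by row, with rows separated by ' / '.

68 61 57 56 / 55 58 62 67 / 54 59 63 66 / 65 64 60 53

Row 1: 68 + 57 + 56 + ? = 242, so (1,2) = 61.
The remaining cell in row 3 is (3,1) = 242 − 188 = 54.
Column 1 needs 242; the known cells sum to 187, so (2,1) = 55.
Column 4 must total 242; the given cells sum to 175, so (2,4) = 67.
From main diagonal, 242 − (68 + 63 + 53) gives (2,2) = 58.
Anti-diagonal must total 242; the given cells sum to 180, so (2,3) = 62.
From column 2, 242 − (61 + 58 + 59) gives (4,2) = 64.
The remaining cell in column 3 is (4,3) = 242 − 182 = 60.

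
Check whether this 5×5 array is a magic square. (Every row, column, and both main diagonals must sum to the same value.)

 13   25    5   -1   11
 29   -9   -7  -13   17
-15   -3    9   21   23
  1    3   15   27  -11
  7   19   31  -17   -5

Row 1: 13 + 25 + 5 + (-1) + 11 = 53.
Row 2: 29 + (-9) + (-7) + (-13) + 17 = 17.
Row 3: -15 + (-3) + 9 + 21 + 23 = 35.
Row 4: 1 + 3 + 15 + 27 + (-11) = 35.
Row 5: 7 + 19 + 31 + (-17) + (-5) = 35.
Column 1: 13 + 29 + (-15) + 1 + 7 = 35.
Column 2: 25 + (-9) + (-3) + 3 + 19 = 35.
Column 3: 5 + (-7) + 9 + 15 + 31 = 53.
Column 4: -1 + (-13) + 21 + 27 + (-17) = 17.
Column 5: 11 + 17 + 23 + (-11) + (-5) = 35.
Main diagonal: 13 + (-9) + 9 + 27 + (-5) = 35.
Anti-diagonal: 11 + (-13) + 9 + 3 + 7 = 17.

No — row 4 sums to 35 but row 1 sums to 53.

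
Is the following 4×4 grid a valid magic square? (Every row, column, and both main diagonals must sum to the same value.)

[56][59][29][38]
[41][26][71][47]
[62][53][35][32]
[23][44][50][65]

No — column 1 sums to 182 but anti-diagonal sums to 185.

Row 1: 56 + 59 + 29 + 38 = 182.
Row 2: 41 + 26 + 71 + 47 = 185.
Row 3: 62 + 53 + 35 + 32 = 182.
Row 4: 23 + 44 + 50 + 65 = 182.
Column 1: 56 + 41 + 62 + 23 = 182.
Column 2: 59 + 26 + 53 + 44 = 182.
Column 3: 29 + 71 + 35 + 50 = 185.
Column 4: 38 + 47 + 32 + 65 = 182.
Main diagonal: 56 + 26 + 35 + 65 = 182.
Anti-diagonal: 38 + 71 + 53 + 23 = 185.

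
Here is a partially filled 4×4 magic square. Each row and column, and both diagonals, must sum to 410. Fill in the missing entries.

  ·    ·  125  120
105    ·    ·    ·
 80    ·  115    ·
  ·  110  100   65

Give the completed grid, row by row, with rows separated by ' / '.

Using row 4: 110 + 100 + 65 + ? → (4,1) = 410 − 275 = 135.
From column 1, 410 − (105 + 80 + 135) gives (1,1) = 90.
Using column 3: 125 + 115 + 100 + ? → (2,3) = 410 − 340 = 70.
From main diagonal, 410 − (90 + 115 + 65) gives (2,2) = 140.
Using anti-diagonal: 120 + 70 + 135 + ? → (3,2) = 410 − 325 = 85.
Row 1 must total 410; the given cells sum to 335, so (1,2) = 75.
Row 2 needs 410; the known cells sum to 315, so (2,4) = 95.
Row 3 must total 410; the given cells sum to 280, so (3,4) = 130.

90 75 125 120 / 105 140 70 95 / 80 85 115 130 / 135 110 100 65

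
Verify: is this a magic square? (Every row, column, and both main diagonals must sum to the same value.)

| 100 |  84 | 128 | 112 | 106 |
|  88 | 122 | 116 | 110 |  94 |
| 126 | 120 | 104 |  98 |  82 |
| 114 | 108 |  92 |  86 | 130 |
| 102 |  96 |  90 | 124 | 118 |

Yes

Row 1: 100 + 84 + 128 + 112 + 106 = 530.
Row 2: 88 + 122 + 116 + 110 + 94 = 530.
Row 3: 126 + 120 + 104 + 98 + 82 = 530.
Row 4: 114 + 108 + 92 + 86 + 130 = 530.
Row 5: 102 + 96 + 90 + 124 + 118 = 530.
Column 1: 100 + 88 + 126 + 114 + 102 = 530.
Column 2: 84 + 122 + 120 + 108 + 96 = 530.
Column 3: 128 + 116 + 104 + 92 + 90 = 530.
Column 4: 112 + 110 + 98 + 86 + 124 = 530.
Column 5: 106 + 94 + 82 + 130 + 118 = 530.
Main diagonal: 100 + 122 + 104 + 86 + 118 = 530.
Anti-diagonal: 106 + 110 + 104 + 108 + 102 = 530.
All lines sum to 530.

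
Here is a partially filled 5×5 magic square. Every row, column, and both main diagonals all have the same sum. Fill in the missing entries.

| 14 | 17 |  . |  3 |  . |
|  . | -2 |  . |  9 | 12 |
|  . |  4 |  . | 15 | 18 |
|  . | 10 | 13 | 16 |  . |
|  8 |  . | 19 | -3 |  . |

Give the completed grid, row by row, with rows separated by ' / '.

14 17 0 3 6 / 20 -2 1 9 12 / -4 4 7 15 18 / 2 10 13 16 -1 / 8 11 19 -3 5

Column 4 is already complete: 3 + 9 + 15 + 16 + -3 = 40, so that is the magic constant.
Using column 2: 17 + (-2) + 4 + 10 + ? → (5,2) = 40 − 29 = 11.
Row 5: 8 + 11 + 19 + (-3) + ? = 40, so (5,5) = 5.
From main diagonal, 40 − (14 + (-2) + 16 + 5) gives (3,3) = 7.
The remaining cell in anti-diagonal is (1,5) = 40 − 34 = 6.
From row 1, 40 − (14 + 17 + 3 + 6) gives (1,3) = 0.
The remaining cell in row 3 is (3,1) = 40 − 44 = -4.
Column 3 needs 40; the known cells sum to 39, so (2,3) = 1.
Column 5 needs 40; the known cells sum to 41, so (4,5) = -1.
Row 2 needs 40; the known cells sum to 20, so (2,1) = 20.
Using row 4: 10 + 13 + 16 + (-1) + ? → (4,1) = 40 − 38 = 2.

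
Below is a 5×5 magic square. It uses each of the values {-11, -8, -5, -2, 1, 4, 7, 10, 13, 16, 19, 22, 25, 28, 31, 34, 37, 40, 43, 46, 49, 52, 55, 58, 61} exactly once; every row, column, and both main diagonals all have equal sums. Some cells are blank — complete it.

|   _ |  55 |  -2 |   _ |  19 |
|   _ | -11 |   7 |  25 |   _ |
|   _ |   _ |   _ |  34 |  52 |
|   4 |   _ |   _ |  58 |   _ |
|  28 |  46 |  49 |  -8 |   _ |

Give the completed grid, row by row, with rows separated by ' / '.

37 55 -2 16 19 / 61 -11 7 25 43 / -5 13 31 34 52 / 4 22 40 58 1 / 28 46 49 -8 10

The 25 entries sum to 625, so each line sums to 625/5 = 125.
Row 5: 28 + 46 + 49 + (-8) + ? = 125, so (5,5) = 10.
The remaining cell in column 4 is (1,4) = 125 − 109 = 16.
The remaining cell in row 1 is (1,1) = 125 − 88 = 37.
From main diagonal, 125 − (37 + (-11) + 58 + 10) gives (3,3) = 31.
The remaining cell in anti-diagonal is (4,2) = 125 − 103 = 22.
From column 2, 125 − (55 + (-11) + 22 + 46) gives (3,2) = 13.
Column 3 needs 125; the known cells sum to 85, so (4,3) = 40.
Row 3 must total 125; the given cells sum to 130, so (3,1) = -5.
Row 4 must total 125; the given cells sum to 124, so (4,5) = 1.
The remaining cell in column 1 is (2,1) = 125 − 64 = 61.
Column 5: 19 + 52 + 1 + 10 + ? = 125, so (2,5) = 43.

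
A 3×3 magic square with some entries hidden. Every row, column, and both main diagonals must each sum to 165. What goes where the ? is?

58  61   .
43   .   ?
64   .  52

67

From row 1, 165 − (58 + 61) gives (1,3) = 46.
Row 3: 64 + 52 + ? = 165, so (3,2) = 49.
Using column 2: 61 + 49 + ? → (2,2) = 165 − 110 = 55.
Column 3: 46 + 52 + ? = 165, so (2,3) = 67.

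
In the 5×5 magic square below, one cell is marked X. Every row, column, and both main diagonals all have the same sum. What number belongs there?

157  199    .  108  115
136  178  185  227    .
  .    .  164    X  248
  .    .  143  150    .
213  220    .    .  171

206

Main diagonal is complete and sums to 820; that is the magic constant.
From row 1, 820 − (157 + 199 + 108 + 115) gives (1,3) = 241.
Row 2 needs 820; the known cells sum to 726, so (2,5) = 94.
The remaining cell in column 3 is (5,3) = 820 − 733 = 87.
Column 5: 115 + 94 + 248 + 171 + ? = 820, so (4,5) = 192.
Anti-diagonal: 115 + 227 + 164 + 213 + ? = 820, so (4,2) = 101.
The remaining cell in row 4 is (4,1) = 820 − 586 = 234.
Row 5 needs 820; the known cells sum to 691, so (5,4) = 129.
Column 1: 157 + 136 + 234 + 213 + ? = 820, so (3,1) = 80.
The remaining cell in column 2 is (3,2) = 820 − 698 = 122.
Column 4 needs 820; the known cells sum to 614, so (3,4) = 206.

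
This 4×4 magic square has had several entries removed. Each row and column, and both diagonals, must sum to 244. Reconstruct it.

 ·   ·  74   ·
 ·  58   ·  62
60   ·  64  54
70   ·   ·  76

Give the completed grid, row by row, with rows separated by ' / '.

46 72 74 52 / 68 58 56 62 / 60 66 64 54 / 70 48 50 76

The remaining cell in row 3 is (3,2) = 244 − 178 = 66.
The remaining cell in column 4 is (1,4) = 244 − 192 = 52.
Using main diagonal: 58 + 64 + 76 + ? → (1,1) = 244 − 198 = 46.
Using anti-diagonal: 52 + 66 + 70 + ? → (2,3) = 244 − 188 = 56.
Using row 1: 46 + 74 + 52 + ? → (1,2) = 244 − 172 = 72.
From row 2, 244 − (58 + 56 + 62) gives (2,1) = 68.
The remaining cell in column 2 is (4,2) = 244 − 196 = 48.
Column 3 must total 244; the given cells sum to 194, so (4,3) = 50.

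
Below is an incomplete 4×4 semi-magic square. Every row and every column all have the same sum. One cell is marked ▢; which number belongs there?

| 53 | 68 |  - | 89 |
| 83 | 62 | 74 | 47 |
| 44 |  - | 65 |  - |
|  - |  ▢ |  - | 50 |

59

Row 2 is complete and sums to 266; that is the magic constant.
Row 1 must total 266; the given cells sum to 210, so (1,3) = 56.
The remaining cell in column 1 is (4,1) = 266 − 180 = 86.
Column 3 must total 266; the given cells sum to 195, so (4,3) = 71.
From column 4, 266 − (89 + 47 + 50) gives (3,4) = 80.
Using row 3: 44 + 65 + 80 + ? → (3,2) = 266 − 189 = 77.
From row 4, 266 − (86 + 71 + 50) gives (4,2) = 59.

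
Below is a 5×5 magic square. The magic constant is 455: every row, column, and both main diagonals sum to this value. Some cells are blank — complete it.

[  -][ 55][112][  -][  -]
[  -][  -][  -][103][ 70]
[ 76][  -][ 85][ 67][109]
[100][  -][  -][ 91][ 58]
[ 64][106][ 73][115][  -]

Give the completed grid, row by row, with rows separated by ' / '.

Using row 3: 76 + 85 + 67 + 109 + ? → (3,2) = 455 − 337 = 118.
Row 5: 64 + 106 + 73 + 115 + ? = 455, so (5,5) = 97.
Using column 4: 103 + 67 + 91 + 115 + ? → (1,4) = 455 − 376 = 79.
Using column 5: 70 + 109 + 58 + 97 + ? → (1,5) = 455 − 334 = 121.
Anti-diagonal needs 455; the known cells sum to 373, so (4,2) = 82.
Row 1 must total 455; the given cells sum to 367, so (1,1) = 88.
Row 4: 100 + 82 + 91 + 58 + ? = 455, so (4,3) = 124.
Column 1: 88 + 76 + 100 + 64 + ? = 455, so (2,1) = 127.
Using column 2: 55 + 118 + 82 + 106 + ? → (2,2) = 455 − 361 = 94.
Column 3 must total 455; the given cells sum to 394, so (2,3) = 61.

88 55 112 79 121 / 127 94 61 103 70 / 76 118 85 67 109 / 100 82 124 91 58 / 64 106 73 115 97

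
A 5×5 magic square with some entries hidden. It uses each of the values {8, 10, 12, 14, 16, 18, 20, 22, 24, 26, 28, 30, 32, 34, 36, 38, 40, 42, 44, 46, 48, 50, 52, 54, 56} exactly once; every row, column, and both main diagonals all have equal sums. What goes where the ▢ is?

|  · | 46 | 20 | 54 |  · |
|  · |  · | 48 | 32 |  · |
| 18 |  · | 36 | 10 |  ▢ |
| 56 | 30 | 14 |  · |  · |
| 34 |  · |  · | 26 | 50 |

44

The 25 entries sum to 800, so each line sums to 800/5 = 160.
Column 3 must total 160; the given cells sum to 118, so (5,3) = 42.
Using column 4: 54 + 32 + 10 + 26 + ? → (4,4) = 160 − 122 = 38.
The remaining cell in anti-diagonal is (1,5) = 160 − 132 = 28.
Row 1 must total 160; the given cells sum to 148, so (1,1) = 12.
Row 4 needs 160; the known cells sum to 138, so (4,5) = 22.
Using row 5: 34 + 42 + 26 + 50 + ? → (5,2) = 160 − 152 = 8.
Column 1 needs 160; the known cells sum to 120, so (2,1) = 40.
Main diagonal needs 160; the known cells sum to 136, so (2,2) = 24.
The remaining cell in row 2 is (2,5) = 160 − 144 = 16.
The remaining cell in column 2 is (3,2) = 160 − 108 = 52.
Column 5: 28 + 16 + 22 + 50 + ? = 160, so (3,5) = 44.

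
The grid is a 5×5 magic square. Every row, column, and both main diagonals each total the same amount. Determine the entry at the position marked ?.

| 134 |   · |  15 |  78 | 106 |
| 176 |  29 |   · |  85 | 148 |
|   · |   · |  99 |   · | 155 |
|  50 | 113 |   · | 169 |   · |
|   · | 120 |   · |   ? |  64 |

36

Main diagonal is complete and sums to 495; that is the magic constant.
Row 1 needs 495; the known cells sum to 333, so (1,2) = 162.
Using row 2: 176 + 29 + 85 + 148 + ? → (2,3) = 495 − 438 = 57.
Column 2 must total 495; the given cells sum to 424, so (3,2) = 71.
Column 5: 106 + 148 + 155 + 64 + ? = 495, so (4,5) = 22.
Anti-diagonal: 106 + 85 + 99 + 113 + ? = 495, so (5,1) = 92.
From row 4, 495 − (50 + 113 + 169 + 22) gives (4,3) = 141.
Column 1 must total 495; the given cells sum to 452, so (3,1) = 43.
Column 3: 15 + 57 + 99 + 141 + ? = 495, so (5,3) = 183.
Using row 3: 43 + 71 + 99 + 155 + ? → (3,4) = 495 − 368 = 127.
Row 5 needs 495; the known cells sum to 459, so (5,4) = 36.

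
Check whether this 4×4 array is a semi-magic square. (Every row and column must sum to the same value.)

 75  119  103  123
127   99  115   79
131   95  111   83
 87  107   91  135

Yes

Row 1: 75 + 119 + 103 + 123 = 420.
Row 2: 127 + 99 + 115 + 79 = 420.
Row 3: 131 + 95 + 111 + 83 = 420.
Row 4: 87 + 107 + 91 + 135 = 420.
Column 1: 75 + 127 + 131 + 87 = 420.
Column 2: 119 + 99 + 95 + 107 = 420.
Column 3: 103 + 115 + 111 + 91 = 420.
Column 4: 123 + 79 + 83 + 135 = 420.
All lines sum to 420.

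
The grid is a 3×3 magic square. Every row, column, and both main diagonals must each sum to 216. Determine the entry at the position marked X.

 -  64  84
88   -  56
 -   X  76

Row 1: 64 + 84 + ? = 216, so (1,1) = 68.
Row 2 must total 216; the given cells sum to 144, so (2,2) = 72.
Column 1 needs 216; the known cells sum to 156, so (3,1) = 60.
Using column 2: 64 + 72 + ? → (3,2) = 216 − 136 = 80.

80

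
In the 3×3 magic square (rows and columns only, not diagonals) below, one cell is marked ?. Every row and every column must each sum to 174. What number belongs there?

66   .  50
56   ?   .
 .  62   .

54

Row 1 must total 174; the given cells sum to 116, so (1,2) = 58.
Column 1 must total 174; the given cells sum to 122, so (3,1) = 52.
Using column 2: 58 + 62 + ? → (2,2) = 174 − 120 = 54.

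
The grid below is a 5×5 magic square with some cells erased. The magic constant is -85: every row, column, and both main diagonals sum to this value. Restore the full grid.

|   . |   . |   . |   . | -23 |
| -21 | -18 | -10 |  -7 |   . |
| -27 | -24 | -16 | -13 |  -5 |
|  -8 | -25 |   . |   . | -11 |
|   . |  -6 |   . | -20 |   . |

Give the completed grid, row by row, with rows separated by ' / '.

Row 2 needs -85; the known cells sum to -56, so (2,5) = -29.
From column 2, -85 − (-18 + (-24) + (-25) + (-6)) gives (1,2) = -12.
Column 5 needs -85; the known cells sum to -68, so (5,5) = -17.
Anti-diagonal: -23 + (-7) + (-16) + (-25) + ? = -85, so (5,1) = -14.
From row 5, -85 − (-14 + (-6) + (-20) + (-17)) gives (5,3) = -28.
The remaining cell in column 1 is (1,1) = -85 − (-70) = -15.
From main diagonal, -85 − (-15 + (-18) + (-16) + (-17)) gives (4,4) = -19.
Row 4: -8 + (-25) + (-19) + (-11) + ? = -85, so (4,3) = -22.
Column 3: -10 + (-16) + (-22) + (-28) + ? = -85, so (1,3) = -9.
Column 4: -7 + (-13) + (-19) + (-20) + ? = -85, so (1,4) = -26.

-15 -12 -9 -26 -23 / -21 -18 -10 -7 -29 / -27 -24 -16 -13 -5 / -8 -25 -22 -19 -11 / -14 -6 -28 -20 -17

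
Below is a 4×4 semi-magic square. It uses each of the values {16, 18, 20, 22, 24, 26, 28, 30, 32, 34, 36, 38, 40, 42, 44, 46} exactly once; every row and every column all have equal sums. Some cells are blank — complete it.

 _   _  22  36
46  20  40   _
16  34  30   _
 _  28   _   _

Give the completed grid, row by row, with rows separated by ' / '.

24 42 22 36 / 46 20 40 18 / 16 34 30 44 / 38 28 32 26

The 16 entries sum to 496, so each line sums to 496/4 = 124.
Row 2 needs 124; the known cells sum to 106, so (2,4) = 18.
Row 3 must total 124; the given cells sum to 80, so (3,4) = 44.
Column 2 needs 124; the known cells sum to 82, so (1,2) = 42.
From column 3, 124 − (22 + 40 + 30) gives (4,3) = 32.
From column 4, 124 − (36 + 18 + 44) gives (4,4) = 26.
Row 1: 42 + 22 + 36 + ? = 124, so (1,1) = 24.
The remaining cell in row 4 is (4,1) = 124 − 86 = 38.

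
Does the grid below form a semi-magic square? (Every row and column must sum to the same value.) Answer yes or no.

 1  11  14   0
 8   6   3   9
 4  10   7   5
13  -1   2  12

Yes

Row 1: 1 + 11 + 14 + 0 = 26.
Row 2: 8 + 6 + 3 + 9 = 26.
Row 3: 4 + 10 + 7 + 5 = 26.
Row 4: 13 + (-1) + 2 + 12 = 26.
Column 1: 1 + 8 + 4 + 13 = 26.
Column 2: 11 + 6 + 10 + (-1) = 26.
Column 3: 14 + 3 + 7 + 2 = 26.
Column 4: 0 + 9 + 5 + 12 = 26.
All lines sum to 26.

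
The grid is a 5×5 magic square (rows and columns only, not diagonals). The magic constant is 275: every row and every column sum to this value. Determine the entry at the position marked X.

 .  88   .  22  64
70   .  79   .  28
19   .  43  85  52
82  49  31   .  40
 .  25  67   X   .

34

Row 3: 19 + 43 + 85 + 52 + ? = 275, so (3,2) = 76.
Using row 4: 82 + 49 + 31 + 40 + ? → (4,4) = 275 − 202 = 73.
The remaining cell in column 2 is (2,2) = 275 − 238 = 37.
From column 3, 275 − (79 + 43 + 31 + 67) gives (1,3) = 55.
Column 5: 64 + 28 + 52 + 40 + ? = 275, so (5,5) = 91.
Using row 1: 88 + 55 + 22 + 64 + ? → (1,1) = 275 − 229 = 46.
Row 2 must total 275; the given cells sum to 214, so (2,4) = 61.
From column 1, 275 − (46 + 70 + 19 + 82) gives (5,1) = 58.
The remaining cell in column 4 is (5,4) = 275 − 241 = 34.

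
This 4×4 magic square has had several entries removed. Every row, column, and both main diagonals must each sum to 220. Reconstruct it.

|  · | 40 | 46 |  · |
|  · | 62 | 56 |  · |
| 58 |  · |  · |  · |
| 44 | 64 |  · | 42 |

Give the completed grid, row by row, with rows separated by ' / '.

68 40 46 66 / 50 62 56 52 / 58 54 48 60 / 44 64 70 42

Row 4 needs 220; the known cells sum to 150, so (4,3) = 70.
Column 2 must total 220; the given cells sum to 166, so (3,2) = 54.
Column 3 needs 220; the known cells sum to 172, so (3,3) = 48.
Main diagonal: 62 + 48 + 42 + ? = 220, so (1,1) = 68.
From anti-diagonal, 220 − (56 + 54 + 44) gives (1,4) = 66.
From row 3, 220 − (58 + 54 + 48) gives (3,4) = 60.
Column 1 must total 220; the given cells sum to 170, so (2,1) = 50.
The remaining cell in column 4 is (2,4) = 220 − 168 = 52.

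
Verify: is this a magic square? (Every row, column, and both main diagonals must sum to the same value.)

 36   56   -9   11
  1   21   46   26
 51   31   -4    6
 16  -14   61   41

No — anti-diagonal sums to 104 but row 3 sums to 84.

Row 1: 36 + 56 + (-9) + 11 = 94.
Row 2: 1 + 21 + 46 + 26 = 94.
Row 3: 51 + 31 + (-4) + 6 = 84.
Row 4: 16 + (-14) + 61 + 41 = 104.
Column 1: 36 + 1 + 51 + 16 = 104.
Column 2: 56 + 21 + 31 + (-14) = 94.
Column 3: -9 + 46 + (-4) + 61 = 94.
Column 4: 11 + 26 + 6 + 41 = 84.
Main diagonal: 36 + 21 + (-4) + 41 = 94.
Anti-diagonal: 11 + 46 + 31 + 16 = 104.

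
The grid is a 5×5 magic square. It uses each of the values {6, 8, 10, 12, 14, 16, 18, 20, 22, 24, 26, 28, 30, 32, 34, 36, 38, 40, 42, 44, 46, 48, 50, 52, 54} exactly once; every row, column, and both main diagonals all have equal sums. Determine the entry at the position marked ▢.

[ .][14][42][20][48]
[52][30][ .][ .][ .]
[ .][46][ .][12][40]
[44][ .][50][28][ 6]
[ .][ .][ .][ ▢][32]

54

The 25 entries sum to 750, so each line sums to 750/5 = 150.
Row 1 must total 150; the given cells sum to 124, so (1,1) = 26.
Row 4 must total 150; the given cells sum to 128, so (4,2) = 22.
From column 2, 150 − (14 + 30 + 46 + 22) gives (5,2) = 38.
Column 5 needs 150; the known cells sum to 126, so (2,5) = 24.
Using main diagonal: 26 + 30 + 28 + 32 + ? → (3,3) = 150 − 116 = 34.
Using row 3: 46 + 34 + 12 + 40 + ? → (3,1) = 150 − 132 = 18.
Using column 1: 26 + 52 + 18 + 44 + ? → (5,1) = 150 − 140 = 10.
Using anti-diagonal: 48 + 34 + 22 + 10 + ? → (2,4) = 150 − 114 = 36.
Using row 2: 52 + 30 + 36 + 24 + ? → (2,3) = 150 − 142 = 8.
Column 3 needs 150; the known cells sum to 134, so (5,3) = 16.
Column 4 needs 150; the known cells sum to 96, so (5,4) = 54.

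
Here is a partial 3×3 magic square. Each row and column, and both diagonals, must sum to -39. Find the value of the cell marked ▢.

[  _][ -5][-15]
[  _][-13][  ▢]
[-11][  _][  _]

-17

Row 1 needs -39; the known cells sum to -20, so (1,1) = -19.
Column 1: -19 + (-11) + ? = -39, so (2,1) = -9.
Column 2: -5 + (-13) + ? = -39, so (3,2) = -21.
From main diagonal, -39 − (-19 + (-13)) gives (3,3) = -7.
Using row 2: -9 + (-13) + ? → (2,3) = -39 − (-22) = -17.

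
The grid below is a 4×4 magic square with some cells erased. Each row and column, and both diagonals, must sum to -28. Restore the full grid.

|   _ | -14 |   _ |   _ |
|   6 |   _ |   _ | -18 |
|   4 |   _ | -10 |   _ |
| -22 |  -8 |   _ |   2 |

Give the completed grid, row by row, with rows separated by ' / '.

Row 4: -22 + (-8) + 2 + ? = -28, so (4,3) = 0.
Column 1 must total -28; the given cells sum to -12, so (1,1) = -16.
The remaining cell in main diagonal is (2,2) = -28 − (-24) = -4.
The remaining cell in row 2 is (2,3) = -28 − (-16) = -12.
Column 2 needs -28; the known cells sum to -26, so (3,2) = -2.
From column 3, -28 − (-12 + (-10) + 0) gives (1,3) = -6.
Using anti-diagonal: -12 + (-2) + (-22) + ? → (1,4) = -28 − (-36) = 8.
The remaining cell in row 3 is (3,4) = -28 − (-8) = -20.

-16 -14 -6 8 / 6 -4 -12 -18 / 4 -2 -10 -20 / -22 -8 0 2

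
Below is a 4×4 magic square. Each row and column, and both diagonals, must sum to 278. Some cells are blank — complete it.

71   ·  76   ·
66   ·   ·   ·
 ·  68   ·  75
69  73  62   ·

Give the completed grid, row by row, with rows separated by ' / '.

The remaining cell in row 4 is (4,4) = 278 − 204 = 74.
Column 1 must total 278; the given cells sum to 206, so (3,1) = 72.
The remaining cell in row 3 is (3,3) = 278 − 215 = 63.
Column 3 must total 278; the given cells sum to 201, so (2,3) = 77.
Main diagonal: 71 + 63 + 74 + ? = 278, so (2,2) = 70.
From anti-diagonal, 278 − (77 + 68 + 69) gives (1,4) = 64.
Row 1: 71 + 76 + 64 + ? = 278, so (1,2) = 67.
Row 2 needs 278; the known cells sum to 213, so (2,4) = 65.

71 67 76 64 / 66 70 77 65 / 72 68 63 75 / 69 73 62 74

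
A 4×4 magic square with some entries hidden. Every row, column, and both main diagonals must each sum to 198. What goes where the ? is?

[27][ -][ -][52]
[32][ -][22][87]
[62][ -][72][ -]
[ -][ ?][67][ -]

Row 2: 32 + 22 + 87 + ? = 198, so (2,2) = 57.
Column 1 needs 198; the known cells sum to 121, so (4,1) = 77.
From column 3, 198 − (22 + 72 + 67) gives (1,3) = 37.
Main diagonal must total 198; the given cells sum to 156, so (4,4) = 42.
Anti-diagonal: 52 + 22 + 77 + ? = 198, so (3,2) = 47.
The remaining cell in row 1 is (1,2) = 198 − 116 = 82.
Row 3 must total 198; the given cells sum to 181, so (3,4) = 17.
Row 4 needs 198; the known cells sum to 186, so (4,2) = 12.

12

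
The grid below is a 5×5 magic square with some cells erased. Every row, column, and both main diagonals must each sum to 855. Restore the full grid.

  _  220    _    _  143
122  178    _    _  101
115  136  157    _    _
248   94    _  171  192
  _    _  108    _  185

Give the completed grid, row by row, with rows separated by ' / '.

164 220 241 87 143 / 122 178 199 255 101 / 115 136 157 213 234 / 248 94 150 171 192 / 206 227 108 129 185

Row 4: 248 + 94 + 171 + 192 + ? = 855, so (4,3) = 150.
Column 2 needs 855; the known cells sum to 628, so (5,2) = 227.
Column 5 needs 855; the known cells sum to 621, so (3,5) = 234.
Main diagonal must total 855; the given cells sum to 691, so (1,1) = 164.
Row 3: 115 + 136 + 157 + 234 + ? = 855, so (3,4) = 213.
Column 1: 164 + 122 + 115 + 248 + ? = 855, so (5,1) = 206.
Using anti-diagonal: 143 + 157 + 94 + 206 + ? → (2,4) = 855 − 600 = 255.
The remaining cell in row 2 is (2,3) = 855 − 656 = 199.
Row 5: 206 + 227 + 108 + 185 + ? = 855, so (5,4) = 129.
Column 3 must total 855; the given cells sum to 614, so (1,3) = 241.
From column 4, 855 − (255 + 213 + 171 + 129) gives (1,4) = 87.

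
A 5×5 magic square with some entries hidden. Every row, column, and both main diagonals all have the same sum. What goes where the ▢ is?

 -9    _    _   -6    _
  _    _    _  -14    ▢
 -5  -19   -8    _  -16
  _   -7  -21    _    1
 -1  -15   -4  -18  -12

Row 5 is complete and sums to -50; that is the magic constant.
Using row 3: -5 + (-19) + (-8) + (-16) + ? → (3,4) = -50 − (-48) = -2.
The remaining cell in column 4 is (4,4) = -50 − (-40) = -10.
The remaining cell in main diagonal is (2,2) = -50 − (-39) = -11.
Anti-diagonal: -14 + (-8) + (-7) + (-1) + ? = -50, so (1,5) = -20.
The remaining cell in row 4 is (4,1) = -50 − (-37) = -13.
Using column 1: -9 + (-5) + (-13) + (-1) + ? → (2,1) = -50 − (-28) = -22.
Using column 2: -11 + (-19) + (-7) + (-15) + ? → (1,2) = -50 − (-52) = 2.
Column 5 must total -50; the given cells sum to -47, so (2,5) = -3.

-3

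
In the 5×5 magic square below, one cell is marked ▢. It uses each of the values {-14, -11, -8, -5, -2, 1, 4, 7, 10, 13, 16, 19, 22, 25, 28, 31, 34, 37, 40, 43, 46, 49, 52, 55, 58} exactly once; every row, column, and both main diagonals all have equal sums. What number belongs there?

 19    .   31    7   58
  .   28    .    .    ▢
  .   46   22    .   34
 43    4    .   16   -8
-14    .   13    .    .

1

The 25 entries sum to 550, so each line sums to 550/5 = 110.
From row 1, 110 − (19 + 31 + 7 + 58) gives (1,2) = -5.
The remaining cell in row 4 is (4,3) = 110 − 55 = 55.
Column 2 needs 110; the known cells sum to 73, so (5,2) = 37.
Column 3 must total 110; the given cells sum to 121, so (2,3) = -11.
The remaining cell in main diagonal is (5,5) = 110 − 85 = 25.
Using anti-diagonal: 58 + 22 + 4 + (-14) + ? → (2,4) = 110 − 70 = 40.
The remaining cell in row 5 is (5,4) = 110 − 61 = 49.
Using column 4: 7 + 40 + 16 + 49 + ? → (3,4) = 110 − 112 = -2.
Column 5 must total 110; the given cells sum to 109, so (2,5) = 1.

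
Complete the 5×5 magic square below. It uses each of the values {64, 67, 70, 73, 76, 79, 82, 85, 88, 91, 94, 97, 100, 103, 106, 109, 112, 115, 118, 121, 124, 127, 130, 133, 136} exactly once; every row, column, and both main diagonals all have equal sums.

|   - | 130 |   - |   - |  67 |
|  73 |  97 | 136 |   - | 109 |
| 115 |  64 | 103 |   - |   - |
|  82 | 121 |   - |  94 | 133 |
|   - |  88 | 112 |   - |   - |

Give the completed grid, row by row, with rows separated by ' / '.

The 25 entries sum to 2500, so each line sums to 2500/5 = 500.
The remaining cell in row 2 is (2,4) = 500 − 415 = 85.
Using row 4: 82 + 121 + 94 + 133 + ? → (4,3) = 500 − 430 = 70.
Using column 3: 136 + 103 + 70 + 112 + ? → (1,3) = 500 − 421 = 79.
Anti-diagonal needs 500; the known cells sum to 376, so (5,1) = 124.
Column 1 must total 500; the given cells sum to 394, so (1,1) = 106.
The remaining cell in main diagonal is (5,5) = 500 − 400 = 100.
Row 1 must total 500; the given cells sum to 382, so (1,4) = 118.
From row 5, 500 − (124 + 88 + 112 + 100) gives (5,4) = 76.
Column 4 must total 500; the given cells sum to 373, so (3,4) = 127.
The remaining cell in column 5 is (3,5) = 500 − 409 = 91.

106 130 79 118 67 / 73 97 136 85 109 / 115 64 103 127 91 / 82 121 70 94 133 / 124 88 112 76 100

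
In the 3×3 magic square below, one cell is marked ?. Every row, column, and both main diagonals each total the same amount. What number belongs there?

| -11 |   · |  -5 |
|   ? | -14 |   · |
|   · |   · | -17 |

-8

Main diagonal is complete and sums to -42; that is the magic constant.
Using row 1: -11 + (-5) + ? → (1,2) = -42 − (-16) = -26.
The remaining cell in column 2 is (3,2) = -42 − (-40) = -2.
Column 3 must total -42; the given cells sum to -22, so (2,3) = -20.
From anti-diagonal, -42 − (-5 + (-14)) gives (3,1) = -23.
The remaining cell in row 2 is (2,1) = -42 − (-34) = -8.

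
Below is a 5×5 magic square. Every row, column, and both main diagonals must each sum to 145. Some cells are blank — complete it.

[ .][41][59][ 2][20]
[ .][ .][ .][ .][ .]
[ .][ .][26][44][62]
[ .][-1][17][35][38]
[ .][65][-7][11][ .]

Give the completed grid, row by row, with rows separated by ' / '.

23 41 59 2 20 / 14 32 50 53 -4 / 5 8 26 44 62 / 56 -1 17 35 38 / 47 65 -7 11 29

Using row 1: 41 + 59 + 2 + 20 + ? → (1,1) = 145 − 122 = 23.
Row 4: -1 + 17 + 35 + 38 + ? = 145, so (4,1) = 56.
Column 3: 59 + 26 + 17 + (-7) + ? = 145, so (2,3) = 50.
Using column 4: 2 + 44 + 35 + 11 + ? → (2,4) = 145 − 92 = 53.
The remaining cell in anti-diagonal is (5,1) = 145 − 98 = 47.
Row 5 needs 145; the known cells sum to 116, so (5,5) = 29.
The remaining cell in column 5 is (2,5) = 145 − 149 = -4.
Main diagonal must total 145; the given cells sum to 113, so (2,2) = 32.
Row 2 must total 145; the given cells sum to 131, so (2,1) = 14.
Column 1 needs 145; the known cells sum to 140, so (3,1) = 5.
Using column 2: 41 + 32 + (-1) + 65 + ? → (3,2) = 145 − 137 = 8.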